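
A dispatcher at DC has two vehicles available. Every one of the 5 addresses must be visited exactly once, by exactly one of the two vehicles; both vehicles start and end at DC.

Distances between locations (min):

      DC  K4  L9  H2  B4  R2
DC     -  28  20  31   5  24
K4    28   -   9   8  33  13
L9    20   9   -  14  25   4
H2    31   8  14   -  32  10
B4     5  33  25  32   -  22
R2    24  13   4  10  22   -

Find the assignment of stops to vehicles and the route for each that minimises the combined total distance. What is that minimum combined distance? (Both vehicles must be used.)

Minimum combined distance: 80 min.

Check every non-empty split of the stops between the two vehicles; for each half take its own optimal tour:
  {K4} + {L9, H2, B4, R2}: 56 + 71 = 127
  {L9} + {K4, H2, B4, R2}: 40 + 73 = 113
  {K4, L9} + {H2, B4, R2}: 57 + 68 = 125
  {H2} + {K4, L9, B4, R2}: 62 + 68 = 130
  {K4, H2} + {L9, B4, R2}: 67 + 51 = 118
  {L9, H2} + {K4, B4, R2}: 65 + 68 = 133
  … (15 splits in total)
  {B4} + {K4, L9, H2, R2}: 10 + 70 = 80  ← best
Best: vehicle 1 DC → B4 → DC = 10; vehicle 2 DC → K4 → H2 → R2 → L9 → DC = 70; combined 80.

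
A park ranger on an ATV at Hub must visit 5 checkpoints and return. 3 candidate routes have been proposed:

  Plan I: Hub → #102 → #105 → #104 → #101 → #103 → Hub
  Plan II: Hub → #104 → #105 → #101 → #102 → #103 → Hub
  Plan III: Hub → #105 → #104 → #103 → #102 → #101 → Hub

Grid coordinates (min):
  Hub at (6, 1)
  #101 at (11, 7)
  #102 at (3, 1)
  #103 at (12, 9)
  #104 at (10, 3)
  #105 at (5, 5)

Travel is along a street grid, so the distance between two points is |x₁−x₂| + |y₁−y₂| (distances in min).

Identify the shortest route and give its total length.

Plan I: 3 + 6 + 7 + 5 + 3 + 14 = 38
Plan II: 6 + 7 + 8 + 14 + 17 + 14 = 66
Plan III: 5 + 7 + 8 + 17 + 14 + 11 = 62

38 min — Plan I is the shortest.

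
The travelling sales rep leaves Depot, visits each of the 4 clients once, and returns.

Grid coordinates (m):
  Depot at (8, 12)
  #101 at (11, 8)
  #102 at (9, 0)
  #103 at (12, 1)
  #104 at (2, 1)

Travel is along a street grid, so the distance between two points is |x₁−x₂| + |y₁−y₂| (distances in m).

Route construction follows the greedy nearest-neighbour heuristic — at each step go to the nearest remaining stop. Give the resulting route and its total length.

Depot → [#101:7 / #102:13 / #103:15 / #104:17] → #101 (7)
#101 → [#103:8 / #102:10 / #104:16] → #103 (8)
#103 → [#102:4 / #104:10] → #102 (4)
#102 → [#104:8] → #104 (8)
Return #104→Depot: 17.
Total = 7 + 8 + 4 + 8 + 17 = 44.

44 m along Depot → #101 → #103 → #102 → #104 → Depot.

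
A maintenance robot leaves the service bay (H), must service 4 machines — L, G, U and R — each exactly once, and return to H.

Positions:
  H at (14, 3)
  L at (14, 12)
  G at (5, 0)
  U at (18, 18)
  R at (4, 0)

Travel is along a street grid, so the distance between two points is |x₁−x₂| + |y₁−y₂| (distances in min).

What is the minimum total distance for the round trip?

Minimum total distance: 64 min.

H → L → G → U → R → H: 9+21+31+32+13 = 106
H → L → G → R → U → H: 9+21+1+32+19 = 82
H → L → U → G → R → H: 9+10+31+1+13 = 64
H → L → U → R → G → H: 9+10+32+1+12 = 64
H → L → R → G → U → H: 9+22+1+31+19 = 82
H → L → R → U → G → H: 9+22+32+31+12 = 106
H → G → L → U → R → H: 12+21+10+32+13 = 88
H → G → L → R → U → H: 12+21+22+32+19 = 106
H → G → U → L → R → H: 12+31+10+22+13 = 88
H → G → R → L → U → H: 12+1+22+10+19 = 64
H → U → L → G → R → H: 19+10+21+1+13 = 64
H → U → G → L → R → H: 19+31+21+22+13 = 106
The minimum is 64.
One optimal route: H → L → U → G → R → H (or its reverse).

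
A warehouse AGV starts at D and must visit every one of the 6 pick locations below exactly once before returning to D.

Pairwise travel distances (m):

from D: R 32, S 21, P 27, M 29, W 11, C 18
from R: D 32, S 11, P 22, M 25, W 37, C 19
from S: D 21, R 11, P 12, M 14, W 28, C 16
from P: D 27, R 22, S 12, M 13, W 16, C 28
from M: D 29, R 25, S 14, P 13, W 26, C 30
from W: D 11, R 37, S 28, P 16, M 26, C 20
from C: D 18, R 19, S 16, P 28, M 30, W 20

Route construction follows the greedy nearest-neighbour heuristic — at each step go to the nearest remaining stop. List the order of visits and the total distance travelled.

Total distance 128 m via the nearest-neighbour route D → W → P → S → R → C → M → D.

From D: distances to unvisited — W=11, C=18, S=21, P=27, M=29, R=32. Nearest is W (11).
From W: distances to unvisited — P=16, C=20, M=26, S=28, R=37. Nearest is P (16).
From P: distances to unvisited — S=12, M=13, R=22, C=28. Nearest is S (12).
From S: distances to unvisited — R=11, M=14, C=16. Nearest is R (11).
From R: distances to unvisited — C=19, M=25. Nearest is C (19).
From C: distances to unvisited — M=30. Nearest is M (30).
Return M→D: 29.
Total = 11 + 16 + 12 + 11 + 19 + 30 + 29 = 128.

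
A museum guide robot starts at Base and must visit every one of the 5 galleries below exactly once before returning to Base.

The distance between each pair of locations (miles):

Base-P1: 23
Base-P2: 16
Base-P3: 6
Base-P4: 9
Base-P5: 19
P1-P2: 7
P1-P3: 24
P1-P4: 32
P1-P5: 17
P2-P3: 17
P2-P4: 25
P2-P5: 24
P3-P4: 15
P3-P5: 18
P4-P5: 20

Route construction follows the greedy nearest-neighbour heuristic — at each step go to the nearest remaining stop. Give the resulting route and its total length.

Total distance 81 miles via the nearest-neighbour route Base → P3 → P4 → P5 → P1 → P2 → Base.

Base → [P3:6 / P4:9 / P2:16 / P5:19 / P1:23] → P3 (6)
P3 → [P4:15 / P2:17 / P5:18 / P1:24] → P4 (15)
P4 → [P5:20 / P2:25 / P1:32] → P5 (20)
P5 → [P1:17 / P2:24] → P1 (17)
P1 → [P2:7] → P2 (7)
Return P2→Base: 16.
Total = 6 + 15 + 20 + 17 + 7 + 16 = 81.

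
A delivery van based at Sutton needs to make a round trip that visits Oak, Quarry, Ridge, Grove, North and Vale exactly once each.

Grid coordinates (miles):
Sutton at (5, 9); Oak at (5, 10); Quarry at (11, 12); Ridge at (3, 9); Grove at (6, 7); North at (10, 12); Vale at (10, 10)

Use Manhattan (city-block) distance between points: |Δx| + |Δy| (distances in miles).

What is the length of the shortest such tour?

With 6 stops there are 6!/2 = 360 distinct round trips (a route and its reverse cost the same).
Sutton → Oak → Quarry → Ridge → Grove → North → Vale → Sutton: 1+8+11+5+9+2+6 = 42
Sutton → Oak → Quarry → Ridge → Grove → Vale → North → Sutton: 1+8+11+5+7+2+8 = 42
Sutton → Oak → Quarry → Ridge → North → Grove → Vale → Sutton: 1+8+11+10+9+7+6 = 52
Sutton → Oak → Quarry → Ridge → North → Vale → Grove → Sutton: 1+8+11+10+2+7+3 = 42
Sutton → Oak → Quarry → Ridge → Vale → Grove → North → Sutton: 1+8+11+8+7+9+8 = 52
Sutton → Oak → Quarry → Ridge → Vale → North → Grove → Sutton: 1+8+11+8+2+9+3 = 42
Sutton → Oak → Quarry → Grove → Ridge → North → Vale → Sutton: 1+8+10+5+10+2+6 = 42
Sutton → Oak → Quarry → Grove → Ridge → Vale → North → Sutton: 1+8+10+5+8+2+8 = 42
… (352 more)
Sutton → Oak → Quarry → North → Vale → Grove → Ridge → Sutton: 1+8+1+2+7+5+2 = 26  ← best
The minimum is 26.
One optimal route: Sutton → Oak → Quarry → North → Vale → Grove → Ridge → Sutton (or its reverse).

Minimum total distance: 26 miles.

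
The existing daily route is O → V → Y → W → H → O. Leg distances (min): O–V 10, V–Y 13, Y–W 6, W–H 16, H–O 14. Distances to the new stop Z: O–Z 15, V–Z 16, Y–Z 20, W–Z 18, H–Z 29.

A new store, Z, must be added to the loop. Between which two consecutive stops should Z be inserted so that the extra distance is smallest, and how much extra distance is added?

Insertion cost between consecutive stops i–j is d(i,Z) + d(Z,j) − d(i,j):
  between O and V: 15 + 16 − 10 = 21
  between V and Y: 16 + 20 − 13 = 23
  between Y and W: 20 + 18 − 6 = 32
  between W and H: 18 + 29 − 16 = 31
  between H and O: 29 + 15 − 14 = 30
Cheapest insertion is between O and V, adding 21.
New total = 59 + 21 = 80.

Minimum extra distance: 21 min, inserting Z between O and V.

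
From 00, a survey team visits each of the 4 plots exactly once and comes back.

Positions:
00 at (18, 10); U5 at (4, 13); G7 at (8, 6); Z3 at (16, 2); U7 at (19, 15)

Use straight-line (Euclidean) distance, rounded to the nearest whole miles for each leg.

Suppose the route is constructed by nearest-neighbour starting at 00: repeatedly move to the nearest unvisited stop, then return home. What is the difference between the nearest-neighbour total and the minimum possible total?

From 00: U7=5, Z3=8, G7=11, U5=14 → choose U7 (5).
From U7: Z3=13, G7=14, U5=15 → choose Z3 (13).
From Z3: G7=9, U5=16 → choose G7 (9).
From G7: U5=8 → choose U5 (8).
NN route 00 → U7 → Z3 → G7 → U5 → 00 costs 49.
Optimal: 00 → Z3 → G7 → U5 → U7 → 00 costs 45 (by enumerating all 12 distinct tours).
Excess = 49 − 45 = 4.

4 miles longer than the optimal tour.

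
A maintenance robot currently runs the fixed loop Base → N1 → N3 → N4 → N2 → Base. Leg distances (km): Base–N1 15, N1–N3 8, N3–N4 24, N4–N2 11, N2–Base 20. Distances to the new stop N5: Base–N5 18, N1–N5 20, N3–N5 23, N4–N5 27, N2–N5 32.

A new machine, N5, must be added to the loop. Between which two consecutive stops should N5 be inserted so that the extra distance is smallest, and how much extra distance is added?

Adding 23 km by placing N5 on the Base–N1 leg.

Insertion cost between consecutive stops i–j is d(i,N5) + d(N5,j) − d(i,j):
  between Base and N1: 18 + 20 − 15 = 23
  between N1 and N3: 20 + 23 − 8 = 35
  between N3 and N4: 23 + 27 − 24 = 26
  between N4 and N2: 27 + 32 − 11 = 48
  between N2 and Base: 32 + 18 − 20 = 30
Cheapest insertion is between Base and N1, adding 23.
New total = 78 + 23 = 101.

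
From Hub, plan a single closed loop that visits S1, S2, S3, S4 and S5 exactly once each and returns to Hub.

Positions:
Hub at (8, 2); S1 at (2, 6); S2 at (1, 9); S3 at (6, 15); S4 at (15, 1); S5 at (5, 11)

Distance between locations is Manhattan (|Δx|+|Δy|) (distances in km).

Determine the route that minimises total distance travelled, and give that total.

Minimum total distance: 56 km.

With 5 stops there are 5!/2 = 60 distinct round trips (a route and its reverse cost the same).
Hub - S1 - S2 - S3 - S4 - S5 - Hub: 10+4+11+23+20+12 = 80
Hub - S1 - S2 - S3 - S5 - S4 - Hub: 10+4+11+5+20+8 = 58
Hub - S1 - S2 - S4 - S3 - S5 - Hub: 10+4+22+23+5+12 = 76
Hub - S1 - S2 - S4 - S5 - S3 - Hub: 10+4+22+20+5+15 = 76
Hub - S1 - S2 - S5 - S3 - S4 - Hub: 10+4+6+5+23+8 = 56
Hub - S1 - S2 - S5 - S4 - S3 - Hub: 10+4+6+20+23+15 = 78
Hub - S1 - S3 - S2 - S4 - S5 - Hub: 10+13+11+22+20+12 = 88
Hub - S1 - S3 - S2 - S5 - S4 - Hub: 10+13+11+6+20+8 = 68
Hub - S1 - S3 - S4 - S2 - S5 - Hub: 10+13+23+22+6+12 = 86
Hub - S1 - S3 - S4 - S5 - S2 - Hub: 10+13+23+20+6+14 = 86
Hub - S1 - S3 - S5 - S2 - S4 - Hub: 10+13+5+6+22+8 = 64
Hub - S1 - S3 - S5 - S4 - S2 - Hub: 10+13+5+20+22+14 = 84
Hub - S1 - S4 - S2 - S3 - S5 - Hub: 10+18+22+11+5+12 = 78
Hub - S1 - S4 - S2 - S5 - S3 - Hub: 10+18+22+6+5+15 = 76
… (46 more)
The minimum is 56.
One optimal route: Hub → S1 → S2 → S5 → S3 → S4 → Hub (or its reverse).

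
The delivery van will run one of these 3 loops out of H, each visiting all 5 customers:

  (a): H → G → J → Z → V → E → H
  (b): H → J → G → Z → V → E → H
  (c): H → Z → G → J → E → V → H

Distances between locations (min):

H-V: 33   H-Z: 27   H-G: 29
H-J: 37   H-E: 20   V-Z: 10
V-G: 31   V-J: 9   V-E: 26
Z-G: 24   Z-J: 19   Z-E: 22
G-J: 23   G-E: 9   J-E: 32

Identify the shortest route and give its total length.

Shortest is (a), total 127 min.

(a): 29 + 23 + 19 + 10 + 26 + 20 = 127
(b): 37 + 23 + 24 + 10 + 26 + 20 = 140
(c): 27 + 24 + 23 + 32 + 26 + 33 = 165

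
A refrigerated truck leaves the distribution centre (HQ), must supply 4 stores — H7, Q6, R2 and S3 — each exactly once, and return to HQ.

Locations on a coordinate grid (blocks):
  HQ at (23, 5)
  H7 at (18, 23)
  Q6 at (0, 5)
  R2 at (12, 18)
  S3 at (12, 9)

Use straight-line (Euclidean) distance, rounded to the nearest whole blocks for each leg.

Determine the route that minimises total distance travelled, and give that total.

There are 12 distinct closed tours to check (reversals are equivalent).
HQ→H7→Q6→R2→S3→HQ: 19+25+18+9+12 = 83
HQ→H7→Q6→S3→R2→HQ: 19+25+13+9+17 = 83
HQ→H7→R2→Q6→S3→HQ: 19+8+18+13+12 = 70
HQ→H7→R2→S3→Q6→HQ: 19+8+9+13+23 = 72
HQ→H7→S3→Q6→R2→HQ: 19+15+13+18+17 = 82
HQ→H7→S3→R2→Q6→HQ: 19+15+9+18+23 = 84
HQ→Q6→H7→R2→S3→HQ: 23+25+8+9+12 = 77
HQ→Q6→H7→S3→R2→HQ: 23+25+15+9+17 = 89
HQ→Q6→R2→H7→S3→HQ: 23+18+8+15+12 = 76
HQ→Q6→S3→H7→R2→HQ: 23+13+15+8+17 = 76
HQ→R2→H7→Q6→S3→HQ: 17+8+25+13+12 = 75
HQ→R2→Q6→H7→S3→HQ: 17+18+25+15+12 = 87
The minimum is 70.
One optimal route: HQ → H7 → R2 → Q6 → S3 → HQ (or its reverse).

Shortest round trip = 70 blocks.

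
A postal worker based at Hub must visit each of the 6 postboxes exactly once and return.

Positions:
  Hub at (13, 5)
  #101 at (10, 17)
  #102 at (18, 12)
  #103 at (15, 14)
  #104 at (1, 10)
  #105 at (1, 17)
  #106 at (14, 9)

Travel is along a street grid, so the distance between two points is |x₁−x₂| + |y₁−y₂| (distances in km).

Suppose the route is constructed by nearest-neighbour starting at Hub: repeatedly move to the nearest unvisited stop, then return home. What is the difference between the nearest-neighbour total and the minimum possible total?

Excess over optimum: 4 km.

From Hub: #106=5, #103=11, #102=12, #101=15, #104=17, #105=24 → choose #106 (5).
From #106: #103=6, #102=7, #101=12, #104=14, #105=21 → choose #103 (6).
From #103: #102=5, #101=8, #105=17, #104=18 → choose #102 (5).
From #102: #101=13, #104=19, #105=22 → choose #101 (13).
From #101: #105=9, #104=16 → choose #105 (9).
From #105: #104=7 → choose #104 (7).
NN route Hub → #106 → #103 → #102 → #101 → #105 → #104 → Hub costs 62.
Optimal: Hub → #104 → #105 → #101 → #103 → #102 → #106 → Hub costs 58 (by enumerating all 360 distinct tours).
Excess = 62 − 58 = 4.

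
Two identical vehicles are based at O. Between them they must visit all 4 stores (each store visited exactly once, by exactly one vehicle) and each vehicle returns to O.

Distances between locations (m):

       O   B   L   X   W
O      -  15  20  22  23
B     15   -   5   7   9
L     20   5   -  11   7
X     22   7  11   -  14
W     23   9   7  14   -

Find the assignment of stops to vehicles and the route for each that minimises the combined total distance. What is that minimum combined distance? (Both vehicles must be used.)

93 m — the smallest possible combined total.

Check every non-empty split of the stops between the two vehicles; for each half take its own optimal tour:
  {B} + {L, X, W}: 30 + 63 = 93
  {L} + {B, X, W}: 40 + 59 = 99
  {B, L} + {X, W}: 40 + 59 = 99
  {X} + {B, L, W}: 44 + 50 = 94
  {B, X} + {L, W}: 44 + 50 = 94
  {L, X} + {B, W}: 53 + 47 = 100
  … (7 splits in total)
Best: vehicle 1 O → B → O = 30; vehicle 2 O → L → W → X → O = 63; combined 93.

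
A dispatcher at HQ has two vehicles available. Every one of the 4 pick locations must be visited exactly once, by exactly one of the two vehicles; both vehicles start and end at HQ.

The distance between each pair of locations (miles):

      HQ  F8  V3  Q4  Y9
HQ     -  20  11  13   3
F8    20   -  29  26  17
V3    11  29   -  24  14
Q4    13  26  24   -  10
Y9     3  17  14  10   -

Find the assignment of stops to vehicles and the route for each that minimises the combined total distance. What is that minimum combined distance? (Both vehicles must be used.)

Check every non-empty split of the stops between the two vehicles; for each half take its own optimal tour:
  {F8} + {V3, Q4, Y9}: 40 + 48 = 88
  {V3} + {F8, Q4, Y9}: 22 + 59 = 81
  {F8, V3} + {Q4, Y9}: 60 + 26 = 86
  {Q4} + {F8, V3, Y9}: 26 + 60 = 86
  {F8, Q4} + {V3, Y9}: 59 + 28 = 87
  {V3, Q4} + {F8, Y9}: 48 + 40 = 88
  … (7 splits in total)
Best: vehicle 1 HQ → V3 → HQ = 22; vehicle 2 HQ → F8 → Q4 → Y9 → HQ = 59; combined 81.

Minimum combined distance: 81 miles.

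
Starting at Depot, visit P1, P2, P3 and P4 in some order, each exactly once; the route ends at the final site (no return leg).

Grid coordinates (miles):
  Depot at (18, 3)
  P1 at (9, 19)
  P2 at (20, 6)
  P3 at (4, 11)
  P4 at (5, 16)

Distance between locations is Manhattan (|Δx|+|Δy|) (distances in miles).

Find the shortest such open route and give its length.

39 miles — the minimum one-way total.

There are 4! = 24 possible orderings.
Depot→P1→P2→P3→P4: 25+24+21+6 = 76
Depot→P1→P2→P4→P3: 25+24+25+6 = 80
Depot→P1→P3→P2→P4: 25+13+21+25 = 84
Depot→P1→P3→P4→P2: 25+13+6+25 = 69
Depot→P1→P4→P2→P3: 25+7+25+21 = 78
Depot→P1→P4→P3→P2: 25+7+6+21 = 59
Depot→P2→P1→P3→P4: 5+24+13+6 = 48
Depot→P2→P1→P4→P3: 5+24+7+6 = 42
Depot→P2→P3→P1→P4: 5+21+13+7 = 46
Depot→P2→P3→P4→P1: 5+21+6+7 = 39
Depot→P2→P4→P1→P3: 5+25+7+13 = 50
Depot→P2→P4→P3→P1: 5+25+6+13 = 49
Depot→P3→P1→P2→P4: 22+13+24+25 = 84
Depot→P3→P1→P4→P2: 22+13+7+25 = 67
… (10 more)
The minimum is 39.
One shortest path: Depot → P2 → P3 → P4 → P1.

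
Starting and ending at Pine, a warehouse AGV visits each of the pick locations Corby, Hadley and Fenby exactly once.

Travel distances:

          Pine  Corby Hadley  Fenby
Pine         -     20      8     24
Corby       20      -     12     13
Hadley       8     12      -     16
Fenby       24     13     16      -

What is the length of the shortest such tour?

57 — the shortest possible round trip.

There are 3 distinct closed tours to check (reversals are equivalent).
Pine - Corby - Hadley - Fenby - Pine: 20+12+16+24 = 72
Pine - Corby - Fenby - Hadley - Pine: 20+13+16+8 = 57
Pine - Hadley - Corby - Fenby - Pine: 8+12+13+24 = 57
The minimum is 57.
One optimal route: Pine → Corby → Fenby → Hadley → Pine (or its reverse).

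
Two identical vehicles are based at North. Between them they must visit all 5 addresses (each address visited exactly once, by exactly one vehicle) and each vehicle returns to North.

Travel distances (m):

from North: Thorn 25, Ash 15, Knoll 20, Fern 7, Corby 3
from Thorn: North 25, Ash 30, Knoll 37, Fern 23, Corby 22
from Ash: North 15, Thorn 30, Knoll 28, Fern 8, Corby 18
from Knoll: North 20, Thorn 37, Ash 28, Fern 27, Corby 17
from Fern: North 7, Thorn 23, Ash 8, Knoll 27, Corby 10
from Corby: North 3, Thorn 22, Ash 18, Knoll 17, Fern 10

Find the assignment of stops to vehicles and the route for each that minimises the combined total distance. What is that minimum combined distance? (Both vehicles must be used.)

108 m — the smallest possible combined total.

Check every non-empty split of the stops between the two vehicles; for each half take its own optimal tour:
  {Thorn} + {Ash, Knoll, Fern, Corby}: 50 + 63 = 113
  {Ash} + {Thorn, Knoll, Fern, Corby}: 30 + 87 = 117
  {Thorn, Ash} + {Knoll, Fern, Corby}: 70 + 54 = 124
  {Knoll} + {Thorn, Ash, Fern, Corby}: 40 + 70 = 110
  {Thorn, Knoll} + {Ash, Fern, Corby}: 82 + 36 = 118
  {Ash, Knoll} + {Thorn, Fern, Corby}: 63 + 55 = 118
  … (15 splits in total)
  {Thorn, Ash, Knoll, Fern} + {Corby}: 102 + 6 = 108  ← best
Best: vehicle 1 North → Knoll → Thorn → Ash → Fern → North = 102; vehicle 2 North → Corby → North = 6; combined 108.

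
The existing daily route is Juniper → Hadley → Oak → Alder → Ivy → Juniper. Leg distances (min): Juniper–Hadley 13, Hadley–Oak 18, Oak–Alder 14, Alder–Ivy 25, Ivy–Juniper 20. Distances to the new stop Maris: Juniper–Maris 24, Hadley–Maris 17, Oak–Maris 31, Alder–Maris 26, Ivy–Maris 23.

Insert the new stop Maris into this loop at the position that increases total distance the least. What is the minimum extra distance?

Insertion cost between consecutive stops i–j is d(i,Maris) + d(Maris,j) − d(i,j):
  between Juniper and Hadley: 24 + 17 − 13 = 28
  between Hadley and Oak: 17 + 31 − 18 = 30
  between Oak and Alder: 31 + 26 − 14 = 43
  between Alder and Ivy: 26 + 23 − 25 = 24
  between Ivy and Juniper: 23 + 24 − 20 = 27
Cheapest insertion is between Alder and Ivy, adding 24.
New total = 90 + 24 = 114.

Adding 24 min by placing Maris on the Alder–Ivy leg.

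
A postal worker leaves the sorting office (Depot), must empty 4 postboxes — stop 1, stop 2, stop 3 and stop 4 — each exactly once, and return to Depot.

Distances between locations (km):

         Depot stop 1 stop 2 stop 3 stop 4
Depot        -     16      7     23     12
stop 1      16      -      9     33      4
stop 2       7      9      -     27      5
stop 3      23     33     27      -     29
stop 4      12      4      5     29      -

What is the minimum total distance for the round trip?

72 km — the shortest possible round trip.

With 4 stops there are 4!/2 = 12 distinct round trips (a route and its reverse cost the same).
Depot - stop 1 - stop 2 - stop 3 - stop 4 - Depot: 16+9+27+29+12 = 93
Depot - stop 1 - stop 2 - stop 4 - stop 3 - Depot: 16+9+5+29+23 = 82
Depot - stop 1 - stop 3 - stop 2 - stop 4 - Depot: 16+33+27+5+12 = 93
Depot - stop 1 - stop 3 - stop 4 - stop 2 - Depot: 16+33+29+5+7 = 90
Depot - stop 1 - stop 4 - stop 2 - stop 3 - Depot: 16+4+5+27+23 = 75
Depot - stop 1 - stop 4 - stop 3 - stop 2 - Depot: 16+4+29+27+7 = 83
Depot - stop 2 - stop 1 - stop 3 - stop 4 - Depot: 7+9+33+29+12 = 90
Depot - stop 2 - stop 1 - stop 4 - stop 3 - Depot: 7+9+4+29+23 = 72
Depot - stop 2 - stop 3 - stop 1 - stop 4 - Depot: 7+27+33+4+12 = 83
Depot - stop 2 - stop 4 - stop 1 - stop 3 - Depot: 7+5+4+33+23 = 72
Depot - stop 3 - stop 1 - stop 2 - stop 4 - Depot: 23+33+9+5+12 = 82
Depot - stop 3 - stop 2 - stop 1 - stop 4 - Depot: 23+27+9+4+12 = 75
The minimum is 72.
One optimal route: Depot → stop 2 → stop 1 → stop 4 → stop 3 → Depot (or its reverse).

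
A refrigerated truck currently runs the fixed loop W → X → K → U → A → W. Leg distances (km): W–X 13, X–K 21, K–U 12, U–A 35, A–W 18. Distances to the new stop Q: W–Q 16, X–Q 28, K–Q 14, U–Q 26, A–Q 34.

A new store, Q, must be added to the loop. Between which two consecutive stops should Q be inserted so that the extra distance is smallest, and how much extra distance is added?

Insertion cost between consecutive stops i–j is d(i,Q) + d(Q,j) − d(i,j):
  between W and X: 16 + 28 − 13 = 31
  between X and K: 28 + 14 − 21 = 21
  between K and U: 14 + 26 − 12 = 28
  between U and A: 26 + 34 − 35 = 25
  between A and W: 34 + 16 − 18 = 32
Cheapest insertion is between X and K, adding 21.
New total = 99 + 21 = 120.

Minimum extra distance: 21 km, inserting Q between X and K.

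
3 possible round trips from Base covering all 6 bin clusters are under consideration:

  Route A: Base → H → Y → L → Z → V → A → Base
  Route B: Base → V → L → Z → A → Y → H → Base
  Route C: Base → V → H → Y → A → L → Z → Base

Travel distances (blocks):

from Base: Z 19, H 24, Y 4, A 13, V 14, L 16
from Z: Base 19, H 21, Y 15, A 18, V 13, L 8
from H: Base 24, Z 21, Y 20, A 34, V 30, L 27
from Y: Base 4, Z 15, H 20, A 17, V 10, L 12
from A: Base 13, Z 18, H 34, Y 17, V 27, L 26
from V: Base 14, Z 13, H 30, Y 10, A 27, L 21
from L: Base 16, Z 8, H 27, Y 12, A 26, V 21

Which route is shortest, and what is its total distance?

Shortest is Route A, total 117 blocks.

Route A: 24 + 20 + 12 + 8 + 13 + 27 + 13 = 117
Route B: 14 + 21 + 8 + 18 + 17 + 20 + 24 = 122
Route C: 14 + 30 + 20 + 17 + 26 + 8 + 19 = 134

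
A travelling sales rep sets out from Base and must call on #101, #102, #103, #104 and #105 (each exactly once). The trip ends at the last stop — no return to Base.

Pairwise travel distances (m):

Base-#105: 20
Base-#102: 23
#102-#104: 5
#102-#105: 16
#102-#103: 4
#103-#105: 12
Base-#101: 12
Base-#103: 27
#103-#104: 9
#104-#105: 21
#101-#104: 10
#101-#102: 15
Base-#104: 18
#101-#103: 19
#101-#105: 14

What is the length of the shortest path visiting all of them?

There are 5! = 120 possible orderings.
Base - #101 - #102 - #103 - #104 - #105: 12+15+4+9+21 = 61
Base - #101 - #102 - #103 - #105 - #104: 12+15+4+12+21 = 64
Base - #101 - #102 - #104 - #103 - #105: 12+15+5+9+12 = 53
Base - #101 - #102 - #104 - #105 - #103: 12+15+5+21+12 = 65
Base - #101 - #102 - #105 - #103 - #104: 12+15+16+12+9 = 64
Base - #101 - #102 - #105 - #104 - #103: 12+15+16+21+9 = 73
Base - #101 - #103 - #102 - #104 - #105: 12+19+4+5+21 = 61
Base - #101 - #103 - #102 - #105 - #104: 12+19+4+16+21 = 72
Base - #101 - #103 - #104 - #102 - #105: 12+19+9+5+16 = 61
Base - #101 - #103 - #104 - #105 - #102: 12+19+9+21+16 = 77
Base - #101 - #103 - #105 - #102 - #104: 12+19+12+16+5 = 64
Base - #101 - #103 - #105 - #104 - #102: 12+19+12+21+5 = 69
Base - #101 - #104 - #102 - #103 - #105: 12+10+5+4+12 = 43
Base - #101 - #104 - #102 - #105 - #103: 12+10+5+16+12 = 55
… (106 more)
The minimum is 43.
One shortest path: Base → #101 → #104 → #102 → #103 → #105.

43 m — the minimum one-way total.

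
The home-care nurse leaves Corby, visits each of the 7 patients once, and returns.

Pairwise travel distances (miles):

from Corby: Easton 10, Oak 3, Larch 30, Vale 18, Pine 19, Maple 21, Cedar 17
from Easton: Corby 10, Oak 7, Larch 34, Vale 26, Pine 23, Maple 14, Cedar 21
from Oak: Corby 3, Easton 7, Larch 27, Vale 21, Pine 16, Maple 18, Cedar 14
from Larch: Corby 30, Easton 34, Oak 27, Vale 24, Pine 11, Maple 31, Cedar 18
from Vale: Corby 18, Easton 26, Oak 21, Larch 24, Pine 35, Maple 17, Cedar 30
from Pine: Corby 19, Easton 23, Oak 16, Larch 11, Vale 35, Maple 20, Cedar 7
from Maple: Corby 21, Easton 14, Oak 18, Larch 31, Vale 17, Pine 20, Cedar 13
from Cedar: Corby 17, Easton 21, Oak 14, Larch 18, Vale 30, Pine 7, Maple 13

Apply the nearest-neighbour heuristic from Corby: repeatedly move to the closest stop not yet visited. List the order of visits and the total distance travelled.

From Corby: distances to unvisited — Oak=3, Easton=10, Cedar=17, Vale=18, Pine=19, Maple=21, Larch=30. Nearest is Oak (3).
From Oak: distances to unvisited — Easton=7, Cedar=14, Pine=16, Maple=18, Vale=21, Larch=27. Nearest is Easton (7).
From Easton: distances to unvisited — Maple=14, Cedar=21, Pine=23, Vale=26, Larch=34. Nearest is Maple (14).
From Maple: distances to unvisited — Cedar=13, Vale=17, Pine=20, Larch=31. Nearest is Cedar (13).
From Cedar: distances to unvisited — Pine=7, Larch=18, Vale=30. Nearest is Pine (7).
From Pine: distances to unvisited — Larch=11, Vale=35. Nearest is Larch (11).
From Larch: distances to unvisited — Vale=24. Nearest is Vale (24).
Return Vale→Corby: 18.
Total = 3 + 7 + 14 + 13 + 7 + 11 + 24 + 18 = 97.

97 miles along Corby → Oak → Easton → Maple → Cedar → Pine → Larch → Vale → Corby.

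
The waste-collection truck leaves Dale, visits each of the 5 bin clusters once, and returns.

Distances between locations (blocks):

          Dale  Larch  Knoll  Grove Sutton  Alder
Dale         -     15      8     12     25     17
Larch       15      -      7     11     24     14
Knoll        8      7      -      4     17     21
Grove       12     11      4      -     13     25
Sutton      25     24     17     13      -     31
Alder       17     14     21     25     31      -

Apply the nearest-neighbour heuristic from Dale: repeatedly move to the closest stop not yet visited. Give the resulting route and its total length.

From Dale: distances to unvisited — Knoll=8, Grove=12, Larch=15, Alder=17, Sutton=25. Nearest is Knoll (8).
From Knoll: distances to unvisited — Grove=4, Larch=7, Sutton=17, Alder=21. Nearest is Grove (4).
From Grove: distances to unvisited — Larch=11, Sutton=13, Alder=25. Nearest is Larch (11).
From Larch: distances to unvisited — Alder=14, Sutton=24. Nearest is Alder (14).
From Alder: distances to unvisited — Sutton=31. Nearest is Sutton (31).
Return Sutton→Dale: 25.
Total = 8 + 4 + 11 + 14 + 31 + 25 = 93.

Total distance 93 blocks via the nearest-neighbour route Dale → Knoll → Grove → Larch → Alder → Sutton → Dale.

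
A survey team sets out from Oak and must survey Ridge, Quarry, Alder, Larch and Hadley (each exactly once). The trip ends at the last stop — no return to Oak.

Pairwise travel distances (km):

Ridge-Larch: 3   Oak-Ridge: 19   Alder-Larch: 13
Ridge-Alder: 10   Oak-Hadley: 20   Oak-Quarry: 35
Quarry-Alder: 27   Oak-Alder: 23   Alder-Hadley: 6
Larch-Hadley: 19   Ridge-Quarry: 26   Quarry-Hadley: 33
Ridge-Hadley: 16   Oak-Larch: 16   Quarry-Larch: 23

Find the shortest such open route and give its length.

62 km — the minimum one-way total.

There are 5! = 120 possible orderings.
Oak - Ridge - Quarry - Alder - Larch - Hadley: 19+26+27+13+19 = 104
Oak - Ridge - Quarry - Alder - Hadley - Larch: 19+26+27+6+19 = 97
Oak - Ridge - Quarry - Larch - Alder - Hadley: 19+26+23+13+6 = 87
Oak - Ridge - Quarry - Larch - Hadley - Alder: 19+26+23+19+6 = 93
Oak - Ridge - Quarry - Hadley - Alder - Larch: 19+26+33+6+13 = 97
Oak - Ridge - Quarry - Hadley - Larch - Alder: 19+26+33+19+13 = 110
Oak - Ridge - Alder - Quarry - Larch - Hadley: 19+10+27+23+19 = 98
Oak - Ridge - Alder - Quarry - Hadley - Larch: 19+10+27+33+19 = 108
Oak - Ridge - Alder - Larch - Quarry - Hadley: 19+10+13+23+33 = 98
Oak - Ridge - Alder - Larch - Hadley - Quarry: 19+10+13+19+33 = 94
Oak - Ridge - Alder - Hadley - Quarry - Larch: 19+10+6+33+23 = 91
Oak - Ridge - Alder - Hadley - Larch - Quarry: 19+10+6+19+23 = 77
Oak - Ridge - Larch - Quarry - Alder - Hadley: 19+3+23+27+6 = 78
Oak - Ridge - Larch - Quarry - Hadley - Alder: 19+3+23+33+6 = 84
… (106 more)
Oak - Hadley - Alder - Ridge - Larch - Quarry: 20+6+10+3+23 = 62  ← best
The minimum is 62.
One shortest path: Oak → Hadley → Alder → Ridge → Larch → Quarry.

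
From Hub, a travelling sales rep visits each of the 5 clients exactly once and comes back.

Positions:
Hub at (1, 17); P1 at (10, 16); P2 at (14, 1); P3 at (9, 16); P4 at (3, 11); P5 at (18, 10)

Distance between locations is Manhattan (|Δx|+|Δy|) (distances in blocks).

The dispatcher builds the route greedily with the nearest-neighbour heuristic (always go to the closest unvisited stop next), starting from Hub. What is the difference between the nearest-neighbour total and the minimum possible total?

Hub: P4=8, P3=9, P1=10, P5=24, P2=29 ⇒ P4
P4: P3=11, P1=12, P5=16, P2=21 ⇒ P3
P3: P1=1, P5=15, P2=20 ⇒ P1
P1: P5=14, P2=19 ⇒ P5
P5: P2=13 ⇒ P2
NN route Hub → P4 → P3 → P1 → P5 → P2 → Hub costs 76.
Optimal: Hub → P3 → P1 → P2 → P5 → P4 → Hub costs 66 (by enumerating all 60 distinct tours).
Excess = 76 − 66 = 10.

Excess over optimum: 10 blocks.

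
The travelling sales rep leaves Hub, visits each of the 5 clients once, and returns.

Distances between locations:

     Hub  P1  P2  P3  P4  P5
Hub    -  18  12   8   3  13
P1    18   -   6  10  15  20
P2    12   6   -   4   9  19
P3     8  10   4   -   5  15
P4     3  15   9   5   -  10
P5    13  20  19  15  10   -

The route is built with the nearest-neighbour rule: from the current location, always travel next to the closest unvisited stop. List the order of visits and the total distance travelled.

Hub → [P4:3 / P3:8 / P2:12 / P5:13 / P1:18] → P4 (3)
P4 → [P3:5 / P2:9 / P5:10 / P1:15] → P3 (5)
P3 → [P2:4 / P1:10 / P5:15] → P2 (4)
P2 → [P1:6 / P5:19] → P1 (6)
P1 → [P5:20] → P5 (20)
Return P5→Hub: 13.
Total = 3 + 5 + 4 + 6 + 20 + 13 = 51.

51 along Hub → P4 → P3 → P2 → P1 → P5 → Hub.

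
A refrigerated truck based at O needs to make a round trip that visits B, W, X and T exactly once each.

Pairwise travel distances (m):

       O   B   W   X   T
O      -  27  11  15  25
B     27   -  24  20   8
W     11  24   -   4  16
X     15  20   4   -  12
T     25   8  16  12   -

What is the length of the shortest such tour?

With 4 stops there are 4!/2 = 12 distinct round trips (a route and its reverse cost the same).
O → B → W → X → T → O: 27+24+4+12+25 = 92
O → B → W → T → X → O: 27+24+16+12+15 = 94
O → B → X → W → T → O: 27+20+4+16+25 = 92
O → B → X → T → W → O: 27+20+12+16+11 = 86
O → B → T → W → X → O: 27+8+16+4+15 = 70
O → B → T → X → W → O: 27+8+12+4+11 = 62
O → W → B → X → T → O: 11+24+20+12+25 = 92
O → W → B → T → X → O: 11+24+8+12+15 = 70
O → W → X → B → T → O: 11+4+20+8+25 = 68
O → W → T → B → X → O: 11+16+8+20+15 = 70
O → X → B → W → T → O: 15+20+24+16+25 = 100
O → X → W → B → T → O: 15+4+24+8+25 = 76
The minimum is 62.
One optimal route: O → B → T → X → W → O (or its reverse).

Minimum total distance: 62 m.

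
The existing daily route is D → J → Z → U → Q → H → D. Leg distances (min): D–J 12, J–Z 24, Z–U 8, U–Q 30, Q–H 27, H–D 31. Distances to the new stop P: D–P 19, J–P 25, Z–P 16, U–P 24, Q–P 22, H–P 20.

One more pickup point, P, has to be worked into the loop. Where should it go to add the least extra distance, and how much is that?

+8 min — insert P between H and D.

Insertion cost between consecutive stops i–j is d(i,P) + d(P,j) − d(i,j):
  between D and J: 19 + 25 − 12 = 32
  between J and Z: 25 + 16 − 24 = 17
  between Z and U: 16 + 24 − 8 = 32
  between U and Q: 24 + 22 − 30 = 16
  between Q and H: 22 + 20 − 27 = 15
  between H and D: 20 + 19 − 31 = 8
Cheapest insertion is between H and D, adding 8.
New total = 132 + 8 = 140.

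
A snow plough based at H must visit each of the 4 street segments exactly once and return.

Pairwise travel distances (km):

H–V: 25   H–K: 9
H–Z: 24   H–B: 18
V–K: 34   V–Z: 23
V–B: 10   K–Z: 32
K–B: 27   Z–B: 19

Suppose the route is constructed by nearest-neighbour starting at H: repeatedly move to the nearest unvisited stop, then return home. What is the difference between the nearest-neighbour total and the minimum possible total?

From H: K=9, B=18, Z=24, V=25 → choose K (9).
From K: B=27, Z=32, V=34 → choose B (27).
From B: V=10, Z=19 → choose V (10).
From V: Z=23 → choose Z (23).
NN route H → K → B → V → Z → H costs 93.
Optimal: H → K → Z → V → B → H costs 92 (by enumerating all 12 distinct tours).
Excess = 93 − 92 = 1.

The nearest-neighbour route is 1 km longer than optimal.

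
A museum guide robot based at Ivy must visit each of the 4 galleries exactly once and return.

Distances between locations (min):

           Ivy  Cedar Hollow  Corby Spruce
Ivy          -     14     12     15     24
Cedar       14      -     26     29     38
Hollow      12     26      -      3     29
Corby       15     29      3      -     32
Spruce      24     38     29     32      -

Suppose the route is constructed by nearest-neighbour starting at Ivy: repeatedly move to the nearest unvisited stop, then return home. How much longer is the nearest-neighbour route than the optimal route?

The nearest-neighbour route is 7 min longer than optimal.

From Ivy: Hollow=12, Cedar=14, Corby=15, Spruce=24 → choose Hollow (12).
From Hollow: Corby=3, Cedar=26, Spruce=29 → choose Corby (3).
From Corby: Cedar=29, Spruce=32 → choose Cedar (29).
From Cedar: Spruce=38 → choose Spruce (38).
NN route Ivy → Hollow → Corby → Cedar → Spruce → Ivy costs 106.
Optimal: Ivy → Cedar → Hollow → Corby → Spruce → Ivy costs 99 (by enumerating all 12 distinct tours).
Excess = 106 − 99 = 7.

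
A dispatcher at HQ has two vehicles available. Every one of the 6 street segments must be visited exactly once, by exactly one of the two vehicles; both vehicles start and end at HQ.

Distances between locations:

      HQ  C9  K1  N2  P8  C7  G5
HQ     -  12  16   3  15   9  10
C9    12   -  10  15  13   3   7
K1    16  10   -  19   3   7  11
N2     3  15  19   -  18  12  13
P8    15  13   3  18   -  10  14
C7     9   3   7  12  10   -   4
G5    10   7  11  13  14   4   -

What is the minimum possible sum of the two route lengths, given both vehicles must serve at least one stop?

51 — the smallest possible combined total.

Check every non-empty split of the stops between the two vehicles; for each half take its own optimal tour:
  {C9} + {K1, N2, P8, C7, G5}: 24 + 45 = 69
  {K1} + {C9, N2, P8, C7, G5}: 32 + 51 = 83
  {C9, K1} + {N2, P8, C7, G5}: 38 + 45 = 83
  {N2} + {C9, K1, P8, C7, G5}: 6 + 45 = 51
  {C9, N2} + {K1, P8, C7, G5}: 30 + 39 = 69
  {K1, N2} + {C9, P8, C7, G5}: 38 + 45 = 83
  … (31 splits in total)
Best: vehicle 1 HQ → N2 → HQ = 6; vehicle 2 HQ → P8 → K1 → C9 → C7 → G5 → HQ = 45; combined 51.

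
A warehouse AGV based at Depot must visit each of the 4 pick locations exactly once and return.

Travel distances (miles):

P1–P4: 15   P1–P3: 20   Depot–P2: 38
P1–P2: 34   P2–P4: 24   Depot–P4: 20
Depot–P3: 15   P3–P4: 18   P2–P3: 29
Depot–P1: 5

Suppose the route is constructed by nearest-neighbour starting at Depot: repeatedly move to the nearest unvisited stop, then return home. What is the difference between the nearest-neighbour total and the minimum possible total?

Excess over optimum: 17 miles.

From Depot: P1=5, P3=15, P4=20, P2=38 → choose P1 (5).
From P1: P4=15, P3=20, P2=34 → choose P4 (15).
From P4: P3=18, P2=24 → choose P3 (18).
From P3: P2=29 → choose P2 (29).
NN route Depot → P1 → P4 → P3 → P2 → Depot costs 105.
Optimal: Depot → P1 → P4 → P2 → P3 → Depot costs 88 (by enumerating all 12 distinct tours).
Excess = 105 − 88 = 17.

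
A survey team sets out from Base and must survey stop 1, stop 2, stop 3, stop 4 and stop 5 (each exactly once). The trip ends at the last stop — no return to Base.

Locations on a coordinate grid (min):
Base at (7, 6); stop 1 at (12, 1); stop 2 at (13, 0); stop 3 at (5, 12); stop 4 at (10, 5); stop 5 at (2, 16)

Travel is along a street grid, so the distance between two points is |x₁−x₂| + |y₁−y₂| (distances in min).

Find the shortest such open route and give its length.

There are 5! = 120 possible orderings.
Base → stop 1 → stop 2 → stop 3 → stop 4 → stop 5: 10+2+20+12+19 = 63
Base → stop 1 → stop 2 → stop 3 → stop 5 → stop 4: 10+2+20+7+19 = 58
Base → stop 1 → stop 2 → stop 4 → stop 3 → stop 5: 10+2+8+12+7 = 39
Base → stop 1 → stop 2 → stop 4 → stop 5 → stop 3: 10+2+8+19+7 = 46
Base → stop 1 → stop 2 → stop 5 → stop 3 → stop 4: 10+2+27+7+12 = 58
Base → stop 1 → stop 2 → stop 5 → stop 4 → stop 3: 10+2+27+19+12 = 70
Base → stop 1 → stop 3 → stop 2 → stop 4 → stop 5: 10+18+20+8+19 = 75
Base → stop 1 → stop 3 → stop 2 → stop 5 → stop 4: 10+18+20+27+19 = 94
Base → stop 1 → stop 3 → stop 4 → stop 2 → stop 5: 10+18+12+8+27 = 75
Base → stop 1 → stop 3 → stop 4 → stop 5 → stop 2: 10+18+12+19+27 = 86
Base → stop 1 → stop 3 → stop 5 → stop 2 → stop 4: 10+18+7+27+8 = 70
Base → stop 1 → stop 3 → stop 5 → stop 4 → stop 2: 10+18+7+19+8 = 62
Base → stop 1 → stop 4 → stop 2 → stop 3 → stop 5: 10+6+8+20+7 = 51
Base → stop 1 → stop 4 → stop 2 → stop 5 → stop 3: 10+6+8+27+7 = 58
… (106 more)
The minimum is 39.
One shortest path: Base → stop 1 → stop 2 → stop 4 → stop 3 → stop 5.

Shortest open route: 39 min.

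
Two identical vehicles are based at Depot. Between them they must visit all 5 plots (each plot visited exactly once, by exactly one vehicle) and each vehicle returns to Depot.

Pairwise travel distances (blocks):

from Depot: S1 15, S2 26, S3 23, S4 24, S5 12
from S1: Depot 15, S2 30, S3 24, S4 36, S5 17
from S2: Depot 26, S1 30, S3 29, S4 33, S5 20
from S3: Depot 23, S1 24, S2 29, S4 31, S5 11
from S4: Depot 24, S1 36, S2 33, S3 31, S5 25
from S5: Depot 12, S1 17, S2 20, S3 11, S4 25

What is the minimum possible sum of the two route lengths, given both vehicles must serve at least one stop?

There are 2^4 − 1 = 15 ways to divide the 5 stops into two non-empty groups. For each, the best each vehicle can do is its own shortest tour through its group:
  {S1} + {S2, S3, S4, S5}: 30 + 109 = 139
  {S2} + {S1, S3, S4, S5}: 52 + 98 = 150
  {S1, S2} + {S3, S4, S5}: 71 + 78 = 149
  {S3} + {S1, S2, S4, S5}: 46 + 109 = 155
  {S1, S3} + {S2, S4, S5}: 62 + 89 = 151
  {S2, S3} + {S1, S4, S5}: 78 + 81 = 159
  … (15 splits in total)
Best: vehicle 1 Depot → S1 → Depot = 30; vehicle 2 Depot → S4 → S2 → S3 → S5 → Depot = 109; combined 139.

Minimum combined distance: 139 blocks.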